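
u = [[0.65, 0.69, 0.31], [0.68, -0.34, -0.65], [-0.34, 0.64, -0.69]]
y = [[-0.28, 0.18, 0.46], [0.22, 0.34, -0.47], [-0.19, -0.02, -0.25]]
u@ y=[[-0.09, 0.35, -0.10], [-0.14, 0.02, 0.64], [0.37, 0.17, -0.28]]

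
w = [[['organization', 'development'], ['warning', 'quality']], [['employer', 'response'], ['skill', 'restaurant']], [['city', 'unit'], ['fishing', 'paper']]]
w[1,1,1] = 'restaurant'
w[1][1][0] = 'skill'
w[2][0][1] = 'unit'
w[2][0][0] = 'city'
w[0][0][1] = 'development'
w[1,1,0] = 'skill'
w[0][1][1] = 'quality'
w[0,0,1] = 'development'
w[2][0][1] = 'unit'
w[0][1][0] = 'warning'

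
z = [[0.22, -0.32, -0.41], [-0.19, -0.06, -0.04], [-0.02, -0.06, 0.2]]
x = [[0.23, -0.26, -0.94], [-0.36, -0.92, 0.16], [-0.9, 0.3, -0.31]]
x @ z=[[0.12, -0.00, -0.27], [0.09, 0.16, 0.22], [-0.25, 0.29, 0.30]]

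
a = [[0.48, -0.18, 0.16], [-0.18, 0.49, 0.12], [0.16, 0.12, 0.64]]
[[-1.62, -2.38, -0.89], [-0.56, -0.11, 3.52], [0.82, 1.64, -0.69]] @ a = [[-0.49, -0.98, -1.11], [0.31, 0.47, 2.15], [-0.01, 0.57, -0.11]]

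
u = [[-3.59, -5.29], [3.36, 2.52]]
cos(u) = [[3.0, -8.46], [5.37, 12.77]]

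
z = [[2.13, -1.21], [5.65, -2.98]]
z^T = [[2.13, 5.65], [-1.21, -2.98]]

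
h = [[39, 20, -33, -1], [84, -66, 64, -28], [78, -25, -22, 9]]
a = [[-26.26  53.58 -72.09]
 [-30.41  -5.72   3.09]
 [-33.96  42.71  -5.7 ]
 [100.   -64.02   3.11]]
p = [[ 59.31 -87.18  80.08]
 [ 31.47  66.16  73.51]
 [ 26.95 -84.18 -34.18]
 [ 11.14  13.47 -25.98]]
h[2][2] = -22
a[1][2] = 3.09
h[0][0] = 39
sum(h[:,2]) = 9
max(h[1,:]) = 84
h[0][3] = -1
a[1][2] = 3.09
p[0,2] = 80.08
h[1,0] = 84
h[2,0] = 78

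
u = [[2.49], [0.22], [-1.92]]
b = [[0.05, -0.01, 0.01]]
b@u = [[0.10]]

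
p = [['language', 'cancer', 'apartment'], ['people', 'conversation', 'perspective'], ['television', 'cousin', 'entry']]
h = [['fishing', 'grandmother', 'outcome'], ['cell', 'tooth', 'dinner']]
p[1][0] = 'people'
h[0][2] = 'outcome'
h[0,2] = 'outcome'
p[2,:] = ['television', 'cousin', 'entry']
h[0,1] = 'grandmother'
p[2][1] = 'cousin'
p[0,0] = 'language'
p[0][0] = 'language'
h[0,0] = 'fishing'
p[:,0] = ['language', 'people', 'television']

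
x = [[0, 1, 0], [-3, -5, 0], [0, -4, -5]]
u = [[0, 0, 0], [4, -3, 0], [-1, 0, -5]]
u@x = [[0, 0, 0], [9, 19, 0], [0, 19, 25]]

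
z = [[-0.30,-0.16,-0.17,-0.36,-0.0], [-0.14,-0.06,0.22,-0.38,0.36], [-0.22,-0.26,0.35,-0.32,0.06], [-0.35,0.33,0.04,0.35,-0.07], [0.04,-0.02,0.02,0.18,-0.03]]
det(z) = -0.004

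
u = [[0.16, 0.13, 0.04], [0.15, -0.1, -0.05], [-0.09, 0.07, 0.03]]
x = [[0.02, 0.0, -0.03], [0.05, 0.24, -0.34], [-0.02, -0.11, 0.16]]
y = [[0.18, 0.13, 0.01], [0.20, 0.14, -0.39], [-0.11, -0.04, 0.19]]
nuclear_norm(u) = 0.43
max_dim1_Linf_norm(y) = 0.39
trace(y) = 0.51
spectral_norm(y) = 0.52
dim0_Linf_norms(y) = [0.2, 0.14, 0.39]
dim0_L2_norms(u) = [0.24, 0.18, 0.07]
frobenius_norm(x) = 0.46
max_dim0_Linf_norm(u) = 0.16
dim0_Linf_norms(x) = [0.05, 0.24, 0.34]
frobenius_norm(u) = 0.30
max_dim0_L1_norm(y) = 0.59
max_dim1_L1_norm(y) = 0.73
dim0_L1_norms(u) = [0.4, 0.3, 0.12]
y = u + x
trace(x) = 0.42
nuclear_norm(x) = 0.49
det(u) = 0.00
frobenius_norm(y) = 0.56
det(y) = 0.00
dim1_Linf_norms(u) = [0.16, 0.15, 0.09]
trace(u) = 0.09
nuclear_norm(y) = 0.74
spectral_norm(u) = 0.24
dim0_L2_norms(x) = [0.06, 0.26, 0.38]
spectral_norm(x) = 0.46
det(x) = 0.00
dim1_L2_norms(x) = [0.04, 0.42, 0.2]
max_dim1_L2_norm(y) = 0.46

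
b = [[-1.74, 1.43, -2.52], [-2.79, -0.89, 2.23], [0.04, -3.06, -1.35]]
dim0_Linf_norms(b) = [2.79, 3.06, 2.52]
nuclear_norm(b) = 10.37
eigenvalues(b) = [(-3.08+0j), (-0.45+3.61j), (-0.45-3.61j)]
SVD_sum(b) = [[0.76, 0.9, -1.66],[-1.22, -1.43, 2.66],[-0.09, -0.10, 0.19]] + [[-0.74, 1.25, 0.34], [-0.57, 0.96, 0.26], [1.43, -2.42, -0.65]] + [[-1.76, -0.72, -1.19], [-1.01, -0.41, -0.68], [-1.31, -0.54, -0.89]]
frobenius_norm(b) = 6.01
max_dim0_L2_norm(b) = 3.63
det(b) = -40.83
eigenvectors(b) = [[0.74+0.00j,0.22+0.44j,(0.22-0.44j)], [(0.34+0j),-0.67+0.00j,-0.67-0.00j], [0.59+0.00j,(0.14-0.54j),0.14+0.54j]]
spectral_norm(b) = 3.85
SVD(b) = [[-0.53, 0.43, -0.73], [0.85, 0.33, -0.42], [0.06, -0.84, -0.54]] @ diag([3.846595001889443, 3.4475052456136694, 3.078654653075819]) @ [[-0.37,-0.44,0.82],[-0.50,0.84,0.22],[0.78,0.32,0.53]]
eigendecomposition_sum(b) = [[-1.64+0.00j, (-0.81-0j), (-1.34-0j)], [(-0.76+0j), (-0.37-0j), (-0.62-0j)], [-1.30+0.00j, -0.64-0.00j, -1.07-0.00j]] + [[(-0.05+0.85j),1.12-0.34j,-0.59-0.87j],[(-1.02-0.58j),-0.26+1.58j,1.43-0.19j],[(0.67-0.69j),(-1.21-0.53j),-0.14+1.18j]] + [[(-0.05-0.85j), 1.12+0.34j, -0.59+0.87j], [-1.02+0.58j, (-0.26-1.58j), 1.43+0.19j], [(0.67+0.69j), -1.21+0.53j, (-0.14-1.18j)]]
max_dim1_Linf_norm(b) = 3.06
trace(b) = -3.98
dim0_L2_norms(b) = [3.29, 3.49, 3.63]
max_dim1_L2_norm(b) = 3.68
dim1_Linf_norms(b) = [2.52, 2.79, 3.06]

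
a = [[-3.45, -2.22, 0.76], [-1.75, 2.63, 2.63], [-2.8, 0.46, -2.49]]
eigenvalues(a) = [(3.68+0j), (-3.49+1.87j), (-3.49-1.87j)]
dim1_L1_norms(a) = [6.43, 7.01, 5.75]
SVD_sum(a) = [[-3.68, -0.66, -0.19], [-1.11, -0.20, -0.06], [-2.75, -0.49, -0.14]] + [[0.04, -0.14, -0.19], [-0.58, 2.37, 3.06], [0.19, -0.76, -0.98]] + [[0.20, -1.42, 1.13], [-0.06, 0.46, -0.37], [-0.24, 1.71, -1.37]]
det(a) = 57.77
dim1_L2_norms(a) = [4.17, 4.11, 3.78]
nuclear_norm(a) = 11.84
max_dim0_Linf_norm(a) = 3.45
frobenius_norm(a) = 6.97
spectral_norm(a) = 4.81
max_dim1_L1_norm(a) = 7.01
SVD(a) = [[-0.78, 0.06, -0.62], [-0.23, -0.95, 0.2], [-0.58, 0.31, 0.75]] @ diag([4.807115039816057, 4.111308785734467, 2.9232319549287986]) @ [[0.98, 0.18, 0.05], [0.15, -0.61, -0.78], [-0.11, 0.78, -0.62]]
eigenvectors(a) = [[-0.27+0.00j,(0.24-0.54j),0.24+0.54j], [0.94+0.00j,(-0.19-0.21j),-0.19+0.21j], [0.19+0.00j,0.76+0.00j,(0.76-0j)]]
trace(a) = -3.31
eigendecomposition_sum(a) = [[(0.35+0j), (-0.89-0j), (-0.34+0j)],[-1.22+0.00j, (3.09+0j), 1.17-0.00j],[(-0.25+0j), (0.64+0j), 0.24-0.00j]] + [[(-1.9+0.25j), -0.66-0.22j, 0.55+1.41j], [-0.27+0.89j, -0.23+0.25j, (0.73+0.04j)], [(-1.27-2.1j), -0.09-0.89j, -1.37+1.37j]] + [[(-1.9-0.25j), -0.66+0.22j, (0.55-1.41j)], [-0.27-0.89j, -0.23-0.25j, (0.73-0.04j)], [(-1.27+2.1j), -0.09+0.89j, (-1.37-1.37j)]]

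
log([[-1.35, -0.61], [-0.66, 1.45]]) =[[0.40+3.00j, (-0.01+0.62j)],[-0.01+0.67j, (0.46+0.14j)]]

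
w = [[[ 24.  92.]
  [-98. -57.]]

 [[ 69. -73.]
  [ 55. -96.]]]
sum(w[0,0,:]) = 116.0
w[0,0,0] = 24.0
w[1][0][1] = -73.0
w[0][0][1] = 92.0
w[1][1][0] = 55.0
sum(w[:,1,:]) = -196.0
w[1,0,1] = -73.0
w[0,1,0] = -98.0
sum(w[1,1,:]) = -41.0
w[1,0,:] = [69.0, -73.0]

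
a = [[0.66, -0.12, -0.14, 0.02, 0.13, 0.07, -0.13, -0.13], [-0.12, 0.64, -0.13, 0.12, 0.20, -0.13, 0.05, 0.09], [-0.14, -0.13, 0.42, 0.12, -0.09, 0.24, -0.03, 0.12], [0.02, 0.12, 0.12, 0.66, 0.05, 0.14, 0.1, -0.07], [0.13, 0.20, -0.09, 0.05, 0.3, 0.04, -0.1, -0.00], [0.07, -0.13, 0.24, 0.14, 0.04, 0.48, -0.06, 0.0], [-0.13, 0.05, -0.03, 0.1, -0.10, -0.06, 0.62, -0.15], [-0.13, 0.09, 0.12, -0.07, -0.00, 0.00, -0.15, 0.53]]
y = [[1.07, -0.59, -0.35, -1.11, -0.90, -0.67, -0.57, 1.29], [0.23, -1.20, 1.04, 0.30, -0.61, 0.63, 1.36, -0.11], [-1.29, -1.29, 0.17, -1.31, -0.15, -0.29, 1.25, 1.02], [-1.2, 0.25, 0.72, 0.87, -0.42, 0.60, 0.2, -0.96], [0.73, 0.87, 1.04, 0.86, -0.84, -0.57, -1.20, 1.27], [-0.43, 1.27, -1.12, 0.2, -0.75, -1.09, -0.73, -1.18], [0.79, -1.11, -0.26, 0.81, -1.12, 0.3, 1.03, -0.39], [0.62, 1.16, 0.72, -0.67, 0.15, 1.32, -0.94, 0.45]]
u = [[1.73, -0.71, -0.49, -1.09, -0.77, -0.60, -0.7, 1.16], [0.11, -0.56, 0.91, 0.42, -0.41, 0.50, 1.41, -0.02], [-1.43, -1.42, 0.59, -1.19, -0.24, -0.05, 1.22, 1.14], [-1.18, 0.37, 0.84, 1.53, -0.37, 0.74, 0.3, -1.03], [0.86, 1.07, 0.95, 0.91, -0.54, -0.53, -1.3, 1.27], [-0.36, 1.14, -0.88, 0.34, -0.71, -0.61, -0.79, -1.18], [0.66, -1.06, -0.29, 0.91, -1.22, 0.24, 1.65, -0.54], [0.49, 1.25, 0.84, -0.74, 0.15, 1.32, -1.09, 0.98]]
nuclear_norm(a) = 4.31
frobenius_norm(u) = 7.30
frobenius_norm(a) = 1.78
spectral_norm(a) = 0.93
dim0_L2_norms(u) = [2.83, 2.85, 2.14, 2.73, 1.81, 1.9, 3.21, 2.82]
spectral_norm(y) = 4.00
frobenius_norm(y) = 6.94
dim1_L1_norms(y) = [6.55, 5.48, 6.77, 5.22, 7.38, 6.77, 5.81, 6.03]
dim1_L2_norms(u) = [2.78, 1.93, 2.95, 2.53, 2.74, 2.28, 2.65, 2.64]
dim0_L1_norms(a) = [1.4, 1.48, 1.29, 1.28, 0.91, 1.16, 1.24, 1.09]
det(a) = 0.00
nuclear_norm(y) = 16.88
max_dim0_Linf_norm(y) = 1.36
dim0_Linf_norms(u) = [1.73, 1.42, 0.95, 1.53, 1.22, 1.32, 1.65, 1.27]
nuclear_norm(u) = 17.48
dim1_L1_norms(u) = [7.25, 4.34, 7.28, 6.36, 7.43, 6.01, 6.57, 6.86]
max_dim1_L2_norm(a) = 0.72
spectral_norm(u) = 4.30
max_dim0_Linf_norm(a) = 0.66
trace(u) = 4.77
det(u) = -49.82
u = y + a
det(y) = -42.83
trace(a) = 4.31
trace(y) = 0.46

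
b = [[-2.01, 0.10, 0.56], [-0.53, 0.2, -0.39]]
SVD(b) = [[-0.98, -0.21], [-0.21, 0.98]] @ diag([2.132631184569457, 0.5372003635533691]) @ [[0.97,  -0.07,  -0.22], [-0.19,  0.33,  -0.93]]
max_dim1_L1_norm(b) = 2.67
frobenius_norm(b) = 2.20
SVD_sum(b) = [[-2.03, 0.14, 0.46],[-0.43, 0.03, 0.10]] + [[0.02, -0.04, 0.10], [-0.10, 0.17, -0.49]]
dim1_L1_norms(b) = [2.67, 1.12]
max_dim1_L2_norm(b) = 2.09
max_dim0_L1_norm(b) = 2.54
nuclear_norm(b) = 2.67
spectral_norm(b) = 2.13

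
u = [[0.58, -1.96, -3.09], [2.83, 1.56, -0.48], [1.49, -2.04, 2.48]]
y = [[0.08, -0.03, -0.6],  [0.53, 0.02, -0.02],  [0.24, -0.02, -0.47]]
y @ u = [[-0.93, 1.02, -1.72], [0.33, -0.97, -1.7], [-0.62, 0.46, -1.90]]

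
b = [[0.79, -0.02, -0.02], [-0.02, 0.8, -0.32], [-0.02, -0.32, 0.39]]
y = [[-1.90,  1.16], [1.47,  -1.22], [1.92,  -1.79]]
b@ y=[[-1.57,0.98],[0.60,-0.43],[0.32,-0.33]]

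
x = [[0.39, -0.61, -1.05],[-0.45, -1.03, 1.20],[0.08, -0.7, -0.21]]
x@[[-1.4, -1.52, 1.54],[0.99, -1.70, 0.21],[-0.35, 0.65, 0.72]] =[[-0.78, -0.24, -0.28], [-0.81, 3.22, -0.05], [-0.73, 0.93, -0.17]]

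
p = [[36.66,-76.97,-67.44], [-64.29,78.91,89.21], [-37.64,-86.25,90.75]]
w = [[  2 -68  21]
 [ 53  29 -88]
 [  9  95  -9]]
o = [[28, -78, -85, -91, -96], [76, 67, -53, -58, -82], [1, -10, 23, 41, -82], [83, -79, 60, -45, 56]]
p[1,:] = [-64.29, 78.91, 89.21]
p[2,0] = -37.64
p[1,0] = -64.29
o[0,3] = -91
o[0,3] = -91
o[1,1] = 67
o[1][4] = -82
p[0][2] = -67.44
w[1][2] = -88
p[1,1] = 78.91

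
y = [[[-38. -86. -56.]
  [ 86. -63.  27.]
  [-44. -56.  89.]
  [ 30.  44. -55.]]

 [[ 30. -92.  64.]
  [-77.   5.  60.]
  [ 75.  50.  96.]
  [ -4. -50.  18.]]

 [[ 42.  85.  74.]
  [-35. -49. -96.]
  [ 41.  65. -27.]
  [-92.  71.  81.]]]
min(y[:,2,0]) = -44.0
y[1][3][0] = -4.0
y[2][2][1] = 65.0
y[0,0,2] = -56.0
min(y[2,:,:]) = -96.0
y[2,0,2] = 74.0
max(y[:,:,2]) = 96.0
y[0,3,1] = 44.0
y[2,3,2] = 81.0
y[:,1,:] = [[86.0, -63.0, 27.0], [-77.0, 5.0, 60.0], [-35.0, -49.0, -96.0]]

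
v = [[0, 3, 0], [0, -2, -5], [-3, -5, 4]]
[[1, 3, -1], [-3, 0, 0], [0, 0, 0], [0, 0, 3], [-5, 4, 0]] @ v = [[3, 2, -19], [0, -9, 0], [0, 0, 0], [-9, -15, 12], [0, -23, -20]]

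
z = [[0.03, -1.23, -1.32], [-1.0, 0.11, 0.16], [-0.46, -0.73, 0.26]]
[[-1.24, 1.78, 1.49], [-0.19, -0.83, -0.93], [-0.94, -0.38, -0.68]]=z @ [[0.30, 0.63, 0.75], [1.08, -0.26, 0.05], [-0.06, -1.09, -1.16]]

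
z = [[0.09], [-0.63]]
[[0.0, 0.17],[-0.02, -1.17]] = z @ [[0.03, 1.85]]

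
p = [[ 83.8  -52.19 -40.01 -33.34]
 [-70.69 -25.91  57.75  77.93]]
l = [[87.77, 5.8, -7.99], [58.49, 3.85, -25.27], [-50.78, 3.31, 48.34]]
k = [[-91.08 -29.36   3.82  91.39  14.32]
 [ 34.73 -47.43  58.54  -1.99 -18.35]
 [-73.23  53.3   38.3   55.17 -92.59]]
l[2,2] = 48.34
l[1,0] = 58.49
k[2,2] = 38.3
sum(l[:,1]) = 12.96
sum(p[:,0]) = 13.11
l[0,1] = 5.8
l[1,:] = [58.49, 3.85, -25.27]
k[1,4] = -18.35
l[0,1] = 5.8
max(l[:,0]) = 87.77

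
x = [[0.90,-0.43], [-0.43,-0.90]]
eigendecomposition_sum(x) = [[0.95, -0.21], [-0.21, 0.05]] + [[-0.05, -0.21], [-0.21, -0.95]]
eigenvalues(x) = [1.0, -1.0]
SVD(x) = [[-0.90, 0.43], [0.43, 0.90]] @ diag([0.9974467404327912, 0.9974467404327912]) @ [[-1.0, -0.0], [-0.0, -1.0]]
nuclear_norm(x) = 1.99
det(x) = -0.99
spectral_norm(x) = 1.00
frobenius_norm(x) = 1.41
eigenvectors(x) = [[0.98,0.22],[-0.22,0.98]]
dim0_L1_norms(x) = [1.33, 1.33]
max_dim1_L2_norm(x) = 1.0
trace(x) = 0.00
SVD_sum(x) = [[0.90, 0.00],[-0.43, 0.00]] + [[0.0, -0.43], [0.0, -0.90]]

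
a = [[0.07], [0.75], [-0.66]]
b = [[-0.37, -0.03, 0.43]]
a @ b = [[-0.03, -0.00, 0.03],[-0.28, -0.02, 0.32],[0.24, 0.02, -0.28]]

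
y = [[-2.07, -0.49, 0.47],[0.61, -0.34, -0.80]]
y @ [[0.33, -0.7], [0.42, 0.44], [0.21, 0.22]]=[[-0.79, 1.34],[-0.11, -0.75]]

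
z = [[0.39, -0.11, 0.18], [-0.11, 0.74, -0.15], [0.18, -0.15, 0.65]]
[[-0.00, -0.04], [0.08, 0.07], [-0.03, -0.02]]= z@[[0.04, -0.10], [0.11, 0.08], [-0.03, 0.02]]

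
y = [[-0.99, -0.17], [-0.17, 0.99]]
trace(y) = 0.00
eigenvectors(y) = [[-1.00,  0.08],[-0.08,  -1.00]]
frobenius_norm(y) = 1.42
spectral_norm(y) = 1.00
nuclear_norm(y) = 2.01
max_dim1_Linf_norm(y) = 0.99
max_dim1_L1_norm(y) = 1.16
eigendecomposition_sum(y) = [[-1.0, -0.09],[-0.09, -0.01]] + [[0.01, -0.09], [-0.09, 1.0]]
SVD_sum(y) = [[-0.99, 0.00],  [-0.17, 0.00]] + [[0.0, -0.17], [0.00, 0.99]]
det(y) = -1.01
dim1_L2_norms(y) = [1.0, 1.0]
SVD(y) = [[-0.99, -0.17], [-0.17, 0.99]] @ diag([1.0044899203078148, 1.0044899203078148]) @ [[1.0, 0.00], [0.00, 1.0]]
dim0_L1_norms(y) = [1.16, 1.16]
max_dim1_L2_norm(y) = 1.0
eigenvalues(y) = [-1.0, 1.0]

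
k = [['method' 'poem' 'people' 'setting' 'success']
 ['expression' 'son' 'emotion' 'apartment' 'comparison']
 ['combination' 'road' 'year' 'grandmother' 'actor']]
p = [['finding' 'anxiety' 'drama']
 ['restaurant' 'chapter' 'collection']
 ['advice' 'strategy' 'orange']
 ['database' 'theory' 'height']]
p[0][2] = 'drama'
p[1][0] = 'restaurant'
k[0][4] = 'success'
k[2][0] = 'combination'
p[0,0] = 'finding'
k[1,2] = 'emotion'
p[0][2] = 'drama'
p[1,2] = 'collection'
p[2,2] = 'orange'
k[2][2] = 'year'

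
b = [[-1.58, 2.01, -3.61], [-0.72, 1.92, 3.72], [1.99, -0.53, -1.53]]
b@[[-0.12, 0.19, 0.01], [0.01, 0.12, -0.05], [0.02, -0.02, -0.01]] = [[0.14,0.01,-0.08], [0.18,0.02,-0.14], [-0.27,0.35,0.06]]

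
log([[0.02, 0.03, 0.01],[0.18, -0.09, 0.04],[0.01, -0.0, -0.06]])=[[(-2.69+0.66j),-0.13-0.50j,(0.04-0.38j)],[-0.76-3.08j,-2.22+2.52j,-0.25-0.47j],[(-0.03-0.21j),0.02-0.04j,(-2.79+3.11j)]]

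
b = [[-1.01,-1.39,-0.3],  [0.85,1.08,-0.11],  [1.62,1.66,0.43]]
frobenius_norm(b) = 3.24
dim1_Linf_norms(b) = [1.39, 1.08, 1.66]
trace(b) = 0.50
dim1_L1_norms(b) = [2.7, 2.04, 3.71]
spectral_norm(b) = 3.22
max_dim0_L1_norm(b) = 4.13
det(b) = 0.20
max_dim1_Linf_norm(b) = 1.66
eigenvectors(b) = [[(0.54-0.18j), 0.54+0.18j, (0.68+0j)], [(-0.39-0.18j), (-0.39+0.18j), -0.69+0.00j], [-0.70+0.00j, -0.70-0.00j, 0.26+0.00j]]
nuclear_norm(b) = 3.74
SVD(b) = [[-0.54,-0.05,0.84], [0.42,-0.88,0.22], [0.73,0.47,0.49]] @ diag([3.2186391220661874, 0.336075768104776, 0.18845498135575273]) @ [[0.65, 0.75, 0.13],[0.18, -0.32, 0.93],[0.74, -0.58, -0.34]]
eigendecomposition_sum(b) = [[-0.56+0.33j, (-0.64+0.25j), -0.22-0.20j], [(0.48+0.11j), (0.48+0.2j), (0.02+0.23j)], [(0.79-0.17j), (0.85-0.05j), (0.19+0.32j)]] + [[(-0.56-0.33j), (-0.64-0.25j), -0.22+0.20j], [0.48-0.11j, (0.48-0.2j), 0.02-0.23j], [0.79+0.17j, (0.85+0.05j), (0.19-0.32j)]] + [[(0.11+0j),-0.11+0.00j,0.15-0.00j], [(-0.11-0j),(0.11-0j),-0.15+0.00j], [0.04+0.00j,-0.04+0.00j,0.06-0.00j]]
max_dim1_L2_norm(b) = 2.36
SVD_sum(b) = [[-1.12, -1.30, -0.23], [0.87, 1.01, 0.18], [1.52, 1.76, 0.31]] + [[-0.00, 0.00, -0.01], [-0.05, 0.09, -0.28], [0.03, -0.05, 0.15]] + [[0.12, -0.09, -0.05], [0.03, -0.02, -0.01], [0.07, -0.05, -0.03]]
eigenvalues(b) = [(0.11+0.85j), (0.11-0.85j), (0.28+0j)]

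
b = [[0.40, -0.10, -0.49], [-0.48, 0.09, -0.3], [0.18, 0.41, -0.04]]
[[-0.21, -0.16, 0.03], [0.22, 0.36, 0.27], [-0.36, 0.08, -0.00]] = b @[[-0.61, -0.55, -0.33], [-0.61, 0.41, 0.11], [0.05, -0.2, -0.35]]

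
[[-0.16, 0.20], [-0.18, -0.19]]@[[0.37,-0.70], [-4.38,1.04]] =[[-0.94,0.32], [0.77,-0.07]]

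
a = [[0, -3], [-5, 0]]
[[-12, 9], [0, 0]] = a@[[0, 0], [4, -3]]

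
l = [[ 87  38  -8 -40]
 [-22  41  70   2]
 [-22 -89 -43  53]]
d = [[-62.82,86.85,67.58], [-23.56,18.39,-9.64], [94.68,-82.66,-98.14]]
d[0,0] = -62.82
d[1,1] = 18.39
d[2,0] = 94.68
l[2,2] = -43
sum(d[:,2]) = -40.2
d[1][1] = 18.39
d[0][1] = 86.85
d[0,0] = -62.82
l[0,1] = 38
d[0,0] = -62.82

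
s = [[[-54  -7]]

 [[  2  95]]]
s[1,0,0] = 2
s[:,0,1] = [-7, 95]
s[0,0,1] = -7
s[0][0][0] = -54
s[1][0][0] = 2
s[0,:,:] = [[-54, -7]]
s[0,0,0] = -54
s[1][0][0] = 2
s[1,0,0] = 2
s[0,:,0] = [-54]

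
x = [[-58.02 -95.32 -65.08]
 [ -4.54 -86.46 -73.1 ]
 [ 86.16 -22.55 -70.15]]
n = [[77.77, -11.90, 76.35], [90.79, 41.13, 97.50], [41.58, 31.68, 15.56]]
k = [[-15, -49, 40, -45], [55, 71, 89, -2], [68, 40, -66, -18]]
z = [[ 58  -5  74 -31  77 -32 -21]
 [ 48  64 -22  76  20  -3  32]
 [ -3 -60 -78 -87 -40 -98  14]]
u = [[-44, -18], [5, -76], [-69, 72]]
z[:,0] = [58, 48, -3]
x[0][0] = -58.02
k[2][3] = -18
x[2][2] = -70.15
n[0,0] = 77.77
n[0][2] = 76.35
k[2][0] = 68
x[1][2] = -73.1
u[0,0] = -44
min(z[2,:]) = -98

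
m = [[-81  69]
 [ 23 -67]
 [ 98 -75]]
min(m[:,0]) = -81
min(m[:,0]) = -81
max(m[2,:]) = 98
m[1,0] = 23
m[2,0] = 98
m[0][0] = -81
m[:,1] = [69, -67, -75]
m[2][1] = -75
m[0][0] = -81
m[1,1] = -67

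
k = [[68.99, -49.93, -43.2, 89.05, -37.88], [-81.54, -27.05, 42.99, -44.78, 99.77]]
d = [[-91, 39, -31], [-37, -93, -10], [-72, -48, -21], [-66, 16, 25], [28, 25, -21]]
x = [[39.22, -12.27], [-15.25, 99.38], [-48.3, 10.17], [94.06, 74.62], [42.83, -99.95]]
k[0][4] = -37.88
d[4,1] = 25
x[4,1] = -99.95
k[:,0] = [68.99, -81.54]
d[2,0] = -72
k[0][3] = 89.05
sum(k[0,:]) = 27.029999999999994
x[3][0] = 94.06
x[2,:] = [-48.3, 10.17]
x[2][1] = 10.17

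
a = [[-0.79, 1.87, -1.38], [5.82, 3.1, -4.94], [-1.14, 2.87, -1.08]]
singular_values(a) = [8.38, 3.78, 0.45]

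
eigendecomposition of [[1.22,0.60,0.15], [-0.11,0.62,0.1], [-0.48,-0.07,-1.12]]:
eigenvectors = [[0.05, -0.91, 0.87], [0.06, 0.37, -0.45], [-1.00, 0.20, -0.19]]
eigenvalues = [-1.09, 0.94, 0.87]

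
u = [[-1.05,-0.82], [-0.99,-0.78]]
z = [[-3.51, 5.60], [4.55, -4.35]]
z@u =[[-1.86, -1.49],[-0.47, -0.34]]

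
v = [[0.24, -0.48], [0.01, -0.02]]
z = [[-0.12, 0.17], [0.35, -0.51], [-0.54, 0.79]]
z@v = [[-0.03, 0.05], [0.08, -0.16], [-0.12, 0.24]]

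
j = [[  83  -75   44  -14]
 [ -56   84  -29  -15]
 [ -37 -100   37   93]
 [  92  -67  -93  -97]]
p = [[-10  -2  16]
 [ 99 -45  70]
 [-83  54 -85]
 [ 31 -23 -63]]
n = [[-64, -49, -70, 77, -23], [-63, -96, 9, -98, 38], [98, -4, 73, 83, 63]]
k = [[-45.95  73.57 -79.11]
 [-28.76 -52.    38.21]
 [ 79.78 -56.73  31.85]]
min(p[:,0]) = -83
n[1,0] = -63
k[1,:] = [-28.76, -52.0, 38.21]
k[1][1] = -52.0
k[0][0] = -45.95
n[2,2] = 73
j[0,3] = -14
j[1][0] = -56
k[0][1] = 73.57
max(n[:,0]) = 98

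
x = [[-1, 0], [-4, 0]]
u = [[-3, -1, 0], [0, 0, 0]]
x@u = [[3, 1, 0], [12, 4, 0]]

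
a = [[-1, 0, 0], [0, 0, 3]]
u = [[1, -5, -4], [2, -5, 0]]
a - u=[[-2, 5, 4], [-2, 5, 3]]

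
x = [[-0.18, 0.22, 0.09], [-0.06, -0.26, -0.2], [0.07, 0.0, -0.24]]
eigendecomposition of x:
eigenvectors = [[(0.75+0j), 0.75-0.00j, -0.77+0.00j], [-0.00+0.58j, (-0-0.58j), (0.44+0j)], [0.17-0.29j, (0.17+0.29j), 0.45+0.00j]]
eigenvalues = [(-0.16+0.14j), (-0.16-0.14j), (-0.36+0j)]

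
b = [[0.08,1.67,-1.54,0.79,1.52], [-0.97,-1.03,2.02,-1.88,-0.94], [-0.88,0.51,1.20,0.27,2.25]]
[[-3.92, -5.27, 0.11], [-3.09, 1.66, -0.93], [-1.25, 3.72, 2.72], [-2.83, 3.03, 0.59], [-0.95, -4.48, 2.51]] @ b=[[4.70,-1.06,-4.48,6.84,-0.76], [-1.04,-7.34,7.0,-5.81,-8.35], [-6.10,-4.53,12.70,-7.25,0.72], [-3.68,-7.55,11.19,-7.77,-5.82], [2.06,4.31,-4.57,8.35,8.41]]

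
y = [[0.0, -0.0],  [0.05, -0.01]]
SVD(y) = [[0.00, -1.0], [-1.0, 0.0]] @ diag([0.050990195135927854, 0.0]) @ [[-0.98, 0.2], [0.20, 0.98]]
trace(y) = -0.01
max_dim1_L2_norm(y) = 0.05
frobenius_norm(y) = 0.05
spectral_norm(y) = 0.05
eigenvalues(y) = [-0.01, 0.0]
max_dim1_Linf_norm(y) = 0.05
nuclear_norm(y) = 0.05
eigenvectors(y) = [[0.0, 0.2],  [1.00, 0.98]]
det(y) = 0.00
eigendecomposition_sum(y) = [[-0.00, -0.0], [0.05, -0.01]] + [[0.0,0.00], [0.0,0.00]]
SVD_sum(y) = [[0.00, 0.00], [0.05, -0.01]] + [[-0.0, -0.0], [0.00, 0.00]]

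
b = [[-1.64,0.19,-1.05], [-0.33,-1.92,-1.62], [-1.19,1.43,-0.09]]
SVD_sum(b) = [[-0.06, -0.51, -0.39], [-0.25, -2.00, -1.53], [0.09, 0.75, 0.58]] + [[-1.54, 0.74, -0.71],[-0.11, 0.05, -0.05],[-1.33, 0.64, -0.61]] + [[-0.04, -0.03, 0.05], [0.03, 0.02, -0.03], [0.04, 0.04, -0.06]]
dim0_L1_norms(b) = [3.16, 3.54, 2.76]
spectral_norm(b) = 2.78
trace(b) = -3.65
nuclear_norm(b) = 5.35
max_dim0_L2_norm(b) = 2.4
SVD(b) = [[-0.23, 0.76, -0.61], [-0.91, 0.05, 0.41], [0.34, 0.65, 0.67]] @ diag([2.781239481127767, 2.4427183993482795, 0.12179396578451872]) @ [[0.1, 0.79, 0.61], [-0.83, 0.4, -0.38], [0.55, 0.47, -0.70]]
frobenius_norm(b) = 3.70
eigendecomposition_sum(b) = [[(-0.14+0j), 0.10-0.00j, 0.14-0.00j], [-0.13+0.00j, (0.1-0j), 0.13-0.00j], [0.17-0.00j, (-0.12+0j), (-0.17+0j)]] + [[(-0.75-0.67j), 0.04+1.05j, (-0.6+0.27j)], [(-0.1-1.43j), -1.01+1.12j, -0.88-0.32j], [(-0.68+0.37j), (0.78+0.24j), 0.04+0.50j]] + [[(-0.75+0.67j),(0.04-1.05j),(-0.6-0.27j)], [-0.10+1.43j,(-1.01-1.12j),(-0.88+0.32j)], [-0.68-0.37j,(0.78-0.24j),(0.04-0.5j)]]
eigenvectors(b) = [[0.55+0.00j, -0.37+0.37j, (-0.37-0.37j)], [(0.52+0j), (-0.75+0j), (-0.75-0j)], [-0.66+0.00j, 0.17+0.37j, (0.17-0.37j)]]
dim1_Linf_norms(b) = [1.64, 1.92, 1.43]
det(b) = -0.83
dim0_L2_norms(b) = [2.05, 2.4, 1.93]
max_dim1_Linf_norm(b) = 1.92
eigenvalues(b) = [(-0.21+0j), (-1.72+0.95j), (-1.72-0.95j)]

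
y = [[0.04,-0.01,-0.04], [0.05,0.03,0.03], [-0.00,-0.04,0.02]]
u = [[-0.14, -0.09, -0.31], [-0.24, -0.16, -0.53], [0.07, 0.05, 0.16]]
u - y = [[-0.18, -0.08, -0.27], [-0.29, -0.19, -0.56], [0.07, 0.09, 0.14]]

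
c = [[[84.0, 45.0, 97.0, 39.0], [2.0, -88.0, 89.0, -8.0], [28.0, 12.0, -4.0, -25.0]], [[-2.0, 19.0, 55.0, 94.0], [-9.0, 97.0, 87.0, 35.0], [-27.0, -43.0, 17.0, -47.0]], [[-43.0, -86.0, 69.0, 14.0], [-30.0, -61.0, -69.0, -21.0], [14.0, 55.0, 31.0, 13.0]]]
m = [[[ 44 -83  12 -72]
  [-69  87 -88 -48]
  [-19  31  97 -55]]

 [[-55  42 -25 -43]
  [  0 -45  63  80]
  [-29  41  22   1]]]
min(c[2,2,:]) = 13.0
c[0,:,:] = [[84.0, 45.0, 97.0, 39.0], [2.0, -88.0, 89.0, -8.0], [28.0, 12.0, -4.0, -25.0]]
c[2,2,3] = 13.0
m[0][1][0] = -69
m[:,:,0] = [[44, -69, -19], [-55, 0, -29]]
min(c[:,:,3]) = -47.0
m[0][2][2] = 97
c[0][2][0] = 28.0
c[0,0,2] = 97.0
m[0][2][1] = 31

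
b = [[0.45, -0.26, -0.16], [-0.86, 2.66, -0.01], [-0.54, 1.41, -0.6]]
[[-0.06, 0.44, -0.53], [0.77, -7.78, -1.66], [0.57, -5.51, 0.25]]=b @[[-0.06, 0.14, -2.57], [0.27, -2.87, -1.46], [-0.26, 2.32, -1.54]]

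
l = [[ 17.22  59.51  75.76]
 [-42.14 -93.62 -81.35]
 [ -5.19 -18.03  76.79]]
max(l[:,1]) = 59.51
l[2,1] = -18.03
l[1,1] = -93.62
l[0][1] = 59.51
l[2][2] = 76.79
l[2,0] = -5.19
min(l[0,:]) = 17.22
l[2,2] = 76.79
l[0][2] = 75.76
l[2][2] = 76.79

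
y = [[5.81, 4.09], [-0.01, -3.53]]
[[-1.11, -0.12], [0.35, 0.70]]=y@[[-0.12, 0.12],[-0.1, -0.2]]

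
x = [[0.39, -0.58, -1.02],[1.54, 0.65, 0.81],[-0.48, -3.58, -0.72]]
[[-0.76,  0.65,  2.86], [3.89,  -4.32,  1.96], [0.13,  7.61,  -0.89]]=x@[[1.84, -1.87, 2.25], [-0.65, -1.81, 0.38], [1.82, -0.32, -2.16]]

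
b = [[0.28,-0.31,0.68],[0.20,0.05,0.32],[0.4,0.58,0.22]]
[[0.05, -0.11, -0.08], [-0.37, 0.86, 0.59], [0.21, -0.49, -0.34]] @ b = [[-0.04, -0.07, -0.02], [0.30, 0.5, 0.15], [-0.18, -0.29, -0.09]]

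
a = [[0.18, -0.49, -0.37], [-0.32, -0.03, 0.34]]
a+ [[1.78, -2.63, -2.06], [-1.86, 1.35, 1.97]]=[[1.96, -3.12, -2.43], [-2.18, 1.32, 2.31]]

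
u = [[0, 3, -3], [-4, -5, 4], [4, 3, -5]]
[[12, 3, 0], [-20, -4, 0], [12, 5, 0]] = u@ [[0, 0, 0], [4, 0, 0], [0, -1, 0]]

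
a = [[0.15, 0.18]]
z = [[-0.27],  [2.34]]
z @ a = [[-0.04, -0.05], [0.35, 0.42]]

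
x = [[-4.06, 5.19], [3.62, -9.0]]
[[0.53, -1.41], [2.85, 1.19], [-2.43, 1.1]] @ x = [[-7.26, 15.44], [-7.26, 4.08], [13.85, -22.51]]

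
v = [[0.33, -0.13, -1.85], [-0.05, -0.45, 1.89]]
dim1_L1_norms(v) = [2.31, 2.39]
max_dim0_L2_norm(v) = 2.64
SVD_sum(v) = [[0.18,  0.16,  -1.84], [-0.19,  -0.17,  1.90]] + [[0.15, -0.29, -0.01], [0.14, -0.28, -0.01]]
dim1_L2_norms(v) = [1.88, 1.94]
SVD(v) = [[-0.7, 0.72], [0.72, 0.70]] @ diag([2.668162987716217, 0.45420950120101006]) @ [[-0.10, -0.09, 0.99], [0.45, -0.89, -0.03]]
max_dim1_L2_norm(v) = 1.94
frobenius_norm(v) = 2.71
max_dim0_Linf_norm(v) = 1.89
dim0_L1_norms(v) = [0.38, 0.58, 3.74]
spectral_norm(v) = 2.67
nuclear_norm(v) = 3.12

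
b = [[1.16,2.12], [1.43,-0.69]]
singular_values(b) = [2.42, 1.58]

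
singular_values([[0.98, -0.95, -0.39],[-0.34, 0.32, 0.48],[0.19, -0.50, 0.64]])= [1.56, 0.85, 0.08]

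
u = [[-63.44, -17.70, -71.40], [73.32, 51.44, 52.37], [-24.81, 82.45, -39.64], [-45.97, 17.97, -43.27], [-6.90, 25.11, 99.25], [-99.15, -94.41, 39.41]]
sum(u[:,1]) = 64.85999999999999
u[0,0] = -63.44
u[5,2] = 39.41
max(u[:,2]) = 99.25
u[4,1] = 25.11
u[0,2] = -71.4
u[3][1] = 17.97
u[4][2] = 99.25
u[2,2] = -39.64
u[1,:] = [73.32, 51.44, 52.37]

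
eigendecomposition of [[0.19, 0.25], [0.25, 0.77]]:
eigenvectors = [[-0.94, -0.35],[0.35, -0.94]]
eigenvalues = [0.1, 0.86]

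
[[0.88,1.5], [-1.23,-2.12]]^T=[[0.88, -1.23],[1.50, -2.12]]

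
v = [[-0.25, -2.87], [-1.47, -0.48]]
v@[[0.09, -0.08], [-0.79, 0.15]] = [[2.24,-0.41], [0.25,0.05]]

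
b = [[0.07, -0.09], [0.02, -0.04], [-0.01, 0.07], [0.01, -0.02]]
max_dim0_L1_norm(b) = 0.22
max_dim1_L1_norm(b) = 0.16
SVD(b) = [[-0.81, 0.53],[-0.32, -0.08],[0.47, 0.84],[-0.16, -0.04]] @ diag([0.13983524960811636, 0.030758786826463144]) @ [[-0.49, 0.87],[0.87, 0.49]]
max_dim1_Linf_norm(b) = 0.09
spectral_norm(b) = 0.14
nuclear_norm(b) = 0.17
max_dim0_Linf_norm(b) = 0.09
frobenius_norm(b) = 0.14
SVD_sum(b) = [[0.06, -0.10], [0.02, -0.04], [-0.03, 0.06], [0.01, -0.02]] + [[0.01, 0.01], [-0.00, -0.00], [0.02, 0.01], [-0.00, -0.0]]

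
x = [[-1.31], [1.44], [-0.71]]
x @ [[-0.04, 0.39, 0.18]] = [[0.05, -0.51, -0.24], [-0.06, 0.56, 0.26], [0.03, -0.28, -0.13]]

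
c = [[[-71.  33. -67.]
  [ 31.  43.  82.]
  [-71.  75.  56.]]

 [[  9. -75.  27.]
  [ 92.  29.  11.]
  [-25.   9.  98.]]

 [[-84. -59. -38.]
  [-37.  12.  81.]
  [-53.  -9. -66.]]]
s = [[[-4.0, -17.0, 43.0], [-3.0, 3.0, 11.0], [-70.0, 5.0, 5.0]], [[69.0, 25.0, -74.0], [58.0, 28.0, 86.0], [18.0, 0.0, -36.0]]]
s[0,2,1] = 5.0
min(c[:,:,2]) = -67.0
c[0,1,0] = 31.0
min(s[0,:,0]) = -70.0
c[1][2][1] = 9.0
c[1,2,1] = 9.0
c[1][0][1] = -75.0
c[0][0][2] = -67.0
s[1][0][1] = 25.0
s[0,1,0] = -3.0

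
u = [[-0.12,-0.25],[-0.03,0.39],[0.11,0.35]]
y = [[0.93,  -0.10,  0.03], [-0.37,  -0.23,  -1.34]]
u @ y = [[-0.02, 0.07, 0.33], [-0.17, -0.09, -0.52], [-0.03, -0.09, -0.47]]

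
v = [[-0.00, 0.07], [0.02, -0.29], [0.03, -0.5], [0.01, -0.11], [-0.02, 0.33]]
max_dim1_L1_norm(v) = 0.53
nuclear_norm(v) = 0.69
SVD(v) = [[-0.10,  -0.74], [0.43,  -0.35], [0.74,  0.17], [0.16,  -0.54], [-0.49,  -0.08]] @ diag([0.6795335840172604, 0.005840221969803445]) @ [[0.06, -1.0], [-1.00, -0.06]]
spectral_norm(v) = 0.68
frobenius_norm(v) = 0.68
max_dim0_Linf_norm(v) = 0.5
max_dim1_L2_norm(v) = 0.5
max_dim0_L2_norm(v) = 0.68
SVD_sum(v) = [[-0.0, 0.07], [0.02, -0.29], [0.03, -0.5], [0.01, -0.11], [-0.02, 0.33]] + [[0.0, 0.0],[0.00, 0.00],[-0.0, -0.00],[0.0, 0.0],[0.00, 0.00]]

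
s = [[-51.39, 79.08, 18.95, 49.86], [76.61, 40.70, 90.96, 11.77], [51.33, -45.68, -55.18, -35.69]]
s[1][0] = 76.61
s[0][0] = -51.39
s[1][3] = 11.77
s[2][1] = -45.68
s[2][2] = -55.18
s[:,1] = [79.08, 40.7, -45.68]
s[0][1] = 79.08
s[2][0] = 51.33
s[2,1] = -45.68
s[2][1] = -45.68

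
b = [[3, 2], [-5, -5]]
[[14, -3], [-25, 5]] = b@[[4, -1], [1, 0]]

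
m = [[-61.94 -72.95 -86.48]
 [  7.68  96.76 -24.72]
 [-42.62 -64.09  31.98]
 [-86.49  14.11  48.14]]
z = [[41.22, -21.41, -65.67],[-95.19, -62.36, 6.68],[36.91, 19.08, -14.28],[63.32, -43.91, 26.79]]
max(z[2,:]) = 36.91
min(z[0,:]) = -65.67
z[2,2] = -14.28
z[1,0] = -95.19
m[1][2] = -24.72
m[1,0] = 7.68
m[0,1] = -72.95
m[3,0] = -86.49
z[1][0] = -95.19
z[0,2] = -65.67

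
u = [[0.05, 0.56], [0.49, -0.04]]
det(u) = -0.276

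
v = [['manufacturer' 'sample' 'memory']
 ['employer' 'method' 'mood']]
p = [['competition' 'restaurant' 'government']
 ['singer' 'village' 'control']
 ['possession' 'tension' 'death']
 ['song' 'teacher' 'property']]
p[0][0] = 'competition'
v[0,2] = 'memory'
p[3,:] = ['song', 'teacher', 'property']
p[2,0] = 'possession'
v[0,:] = ['manufacturer', 'sample', 'memory']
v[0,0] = 'manufacturer'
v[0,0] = 'manufacturer'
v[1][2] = 'mood'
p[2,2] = 'death'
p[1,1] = 'village'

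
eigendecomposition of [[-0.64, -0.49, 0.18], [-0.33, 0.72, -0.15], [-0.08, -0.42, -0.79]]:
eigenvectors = [[(0.32+0j), (0.21+0.61j), (0.21-0.61j)],[(-0.92+0j), -0.04+0.13j, (-0.04-0.13j)],[(0.22+0j), (-0.75+0j), (-0.75-0j)]]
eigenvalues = [(0.87+0j), (-0.79+0.14j), (-0.79-0.14j)]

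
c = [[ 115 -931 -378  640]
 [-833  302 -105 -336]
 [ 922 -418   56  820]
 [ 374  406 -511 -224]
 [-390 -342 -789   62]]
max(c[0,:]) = 640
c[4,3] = 62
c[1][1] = 302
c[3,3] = -224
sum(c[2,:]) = 1380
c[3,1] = 406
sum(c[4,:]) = -1459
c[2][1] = -418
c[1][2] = -105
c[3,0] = 374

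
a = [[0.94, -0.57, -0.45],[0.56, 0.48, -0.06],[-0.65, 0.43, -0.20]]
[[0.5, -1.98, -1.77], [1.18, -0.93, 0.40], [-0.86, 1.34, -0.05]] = a @ [[1.53, -1.9, 0.03], [0.81, 0.28, 1.13], [1.06, 0.07, 2.57]]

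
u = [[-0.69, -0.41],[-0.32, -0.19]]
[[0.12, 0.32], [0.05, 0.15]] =u @ [[0.01,-0.76], [-0.3,0.49]]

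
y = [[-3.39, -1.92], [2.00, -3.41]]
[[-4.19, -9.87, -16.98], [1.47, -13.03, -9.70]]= y@[[1.11,0.56,2.55], [0.22,4.15,4.34]]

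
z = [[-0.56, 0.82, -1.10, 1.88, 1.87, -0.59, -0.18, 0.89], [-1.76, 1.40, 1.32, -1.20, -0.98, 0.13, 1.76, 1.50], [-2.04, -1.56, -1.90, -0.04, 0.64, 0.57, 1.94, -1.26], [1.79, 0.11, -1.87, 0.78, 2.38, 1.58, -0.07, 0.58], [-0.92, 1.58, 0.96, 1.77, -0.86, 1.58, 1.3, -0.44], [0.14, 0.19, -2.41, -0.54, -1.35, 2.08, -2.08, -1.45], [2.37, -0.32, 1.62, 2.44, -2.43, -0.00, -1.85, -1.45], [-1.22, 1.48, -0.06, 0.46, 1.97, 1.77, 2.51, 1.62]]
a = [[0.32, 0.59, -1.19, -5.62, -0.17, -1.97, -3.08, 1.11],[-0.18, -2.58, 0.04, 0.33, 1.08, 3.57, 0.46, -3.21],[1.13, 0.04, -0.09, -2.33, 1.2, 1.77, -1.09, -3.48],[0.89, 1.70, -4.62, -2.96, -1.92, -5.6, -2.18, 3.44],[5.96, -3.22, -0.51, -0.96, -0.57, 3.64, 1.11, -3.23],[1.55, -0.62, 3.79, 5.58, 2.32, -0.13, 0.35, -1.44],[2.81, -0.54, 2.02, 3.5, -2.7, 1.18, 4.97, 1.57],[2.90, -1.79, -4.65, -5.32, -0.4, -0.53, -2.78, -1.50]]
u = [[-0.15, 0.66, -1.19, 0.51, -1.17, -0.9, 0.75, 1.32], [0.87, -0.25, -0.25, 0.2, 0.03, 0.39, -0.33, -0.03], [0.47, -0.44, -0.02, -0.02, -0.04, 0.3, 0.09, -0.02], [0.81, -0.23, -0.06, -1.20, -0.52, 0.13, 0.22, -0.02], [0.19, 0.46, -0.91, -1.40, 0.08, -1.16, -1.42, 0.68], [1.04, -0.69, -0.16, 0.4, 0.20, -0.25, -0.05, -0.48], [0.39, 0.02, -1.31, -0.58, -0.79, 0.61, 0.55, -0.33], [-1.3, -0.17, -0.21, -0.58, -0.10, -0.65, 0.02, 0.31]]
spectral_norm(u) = 3.09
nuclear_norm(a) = 44.22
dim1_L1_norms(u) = [6.65, 2.35, 1.4, 3.19, 6.3, 3.27, 4.58, 3.34]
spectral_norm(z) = 7.12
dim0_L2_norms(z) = [4.33, 3.15, 4.41, 3.9, 4.78, 3.63, 4.76, 3.46]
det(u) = -0.70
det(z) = 741.35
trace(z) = 0.71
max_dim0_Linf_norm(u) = 1.42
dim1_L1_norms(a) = [14.05, 11.45, 11.13, 23.31, 19.2, 15.78, 19.29, 19.87]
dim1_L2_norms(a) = [6.93, 5.59, 4.96, 9.24, 8.5, 7.48, 7.77, 8.48]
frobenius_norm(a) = 21.21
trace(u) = -0.93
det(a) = -523.29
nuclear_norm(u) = 11.97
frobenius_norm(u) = 5.10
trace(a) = -2.54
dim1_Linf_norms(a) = [5.62, 3.57, 3.48, 5.6, 5.96, 5.58, 4.97, 5.32]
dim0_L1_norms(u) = [5.22, 2.92, 4.11, 4.89, 2.93, 4.39, 3.43, 3.19]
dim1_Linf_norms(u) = [1.32, 0.87, 0.47, 1.2, 1.42, 1.04, 1.31, 1.3]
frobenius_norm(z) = 11.57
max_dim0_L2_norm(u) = 2.15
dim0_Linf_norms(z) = [2.37, 1.58, 2.41, 2.44, 2.43, 2.08, 2.51, 1.62]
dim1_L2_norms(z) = [3.22, 3.82, 4.04, 3.98, 3.54, 4.33, 5.07, 4.45]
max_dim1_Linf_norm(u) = 1.42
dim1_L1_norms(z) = [7.89, 10.05, 9.95, 9.16, 9.41, 10.24, 12.48, 11.09]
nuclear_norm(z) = 27.45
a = z @ u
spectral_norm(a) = 14.98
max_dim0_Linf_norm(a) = 5.96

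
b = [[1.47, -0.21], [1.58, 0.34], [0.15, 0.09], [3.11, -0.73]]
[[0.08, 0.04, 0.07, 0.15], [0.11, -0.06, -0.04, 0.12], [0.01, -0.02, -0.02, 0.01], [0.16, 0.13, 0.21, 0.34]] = b@[[0.06, 0.00, 0.02, 0.09], [0.04, -0.18, -0.20, -0.08]]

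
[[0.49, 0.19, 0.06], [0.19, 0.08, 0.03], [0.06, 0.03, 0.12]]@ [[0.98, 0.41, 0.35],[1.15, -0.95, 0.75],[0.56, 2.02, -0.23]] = [[0.73, 0.14, 0.30], [0.3, 0.06, 0.12], [0.16, 0.24, 0.02]]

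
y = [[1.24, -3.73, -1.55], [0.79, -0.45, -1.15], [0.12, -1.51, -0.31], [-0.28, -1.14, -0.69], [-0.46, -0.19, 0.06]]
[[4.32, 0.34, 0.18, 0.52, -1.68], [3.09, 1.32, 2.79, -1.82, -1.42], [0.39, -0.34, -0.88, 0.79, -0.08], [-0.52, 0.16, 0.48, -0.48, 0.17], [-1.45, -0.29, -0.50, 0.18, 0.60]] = y@[[3.01, 0.29, 0.25, 0.27, -1.19], [0.12, 0.48, 1.16, -0.94, -0.14], [-0.67, -1.14, -2.71, 2.14, 0.47]]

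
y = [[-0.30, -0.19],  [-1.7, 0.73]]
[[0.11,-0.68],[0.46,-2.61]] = y @ [[-0.31, 1.83],[-0.09, 0.69]]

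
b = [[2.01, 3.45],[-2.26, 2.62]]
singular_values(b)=[4.34, 3.01]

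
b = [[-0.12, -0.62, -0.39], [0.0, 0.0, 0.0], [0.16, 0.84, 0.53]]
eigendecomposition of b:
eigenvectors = [[-0.96, 0.59, -0.45], [0.00, 0.0, 0.54], [0.29, -0.81, -0.72]]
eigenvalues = [-0.0, 0.41, 0.0]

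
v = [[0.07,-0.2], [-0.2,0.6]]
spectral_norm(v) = 0.67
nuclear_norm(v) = 0.67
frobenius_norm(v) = 0.67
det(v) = 0.00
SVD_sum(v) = [[0.07,-0.2], [-0.20,0.6]] + [[0.0, 0.00], [0.00, 0.00]]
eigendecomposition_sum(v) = [[0.0,0.00], [0.00,0.0]] + [[0.07, -0.2], [-0.2, 0.60]]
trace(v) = 0.67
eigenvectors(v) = [[-0.95, 0.32], [-0.32, -0.95]]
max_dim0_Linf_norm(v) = 0.6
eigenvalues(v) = [0.0, 0.67]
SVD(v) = [[-0.32, 0.95], [0.95, 0.32]] @ diag([0.6670015060206806, 0.0029984939793193796]) @ [[-0.32, 0.95], [0.95, 0.32]]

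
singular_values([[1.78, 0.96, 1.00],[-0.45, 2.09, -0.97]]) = [2.37, 2.23]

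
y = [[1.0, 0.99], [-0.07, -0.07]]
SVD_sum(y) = [[1.0, 0.99], [-0.07, -0.07]] + [[0.0, -0.0], [0.0, -0.00]]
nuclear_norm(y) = 1.41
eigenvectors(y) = [[1.0, -0.7], [-0.07, 0.71]]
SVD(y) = [[-1.00, 0.07], [0.07, 1.00]] @ diag([1.4106380661801379, 0.0004962293424390143]) @ [[-0.71, -0.7],[0.70, -0.71]]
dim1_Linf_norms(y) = [1.0, 0.07]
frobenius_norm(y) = 1.41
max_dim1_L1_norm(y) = 1.99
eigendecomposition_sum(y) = [[1.0, 0.99], [-0.07, -0.07]] + [[0.00, 0.00], [-0.0, -0.00]]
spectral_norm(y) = 1.41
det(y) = -0.00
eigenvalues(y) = [0.93, -0.0]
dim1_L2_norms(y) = [1.41, 0.1]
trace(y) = 0.93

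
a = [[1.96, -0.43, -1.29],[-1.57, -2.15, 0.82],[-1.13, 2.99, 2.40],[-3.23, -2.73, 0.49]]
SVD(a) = [[-0.22,  -0.48,  -0.28],[0.51,  0.02,  -0.85],[-0.22,  0.87,  -0.18],[0.80,  0.10,  0.42]] @ diag([5.28272005661683, 4.373933615313177, 0.7175468850546778]) @ [[-0.68, -0.73, 0.11], [-0.52, 0.57, 0.63], [-0.52, 0.37, -0.77]]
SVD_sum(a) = [[0.78, 0.84, -0.12],[-1.84, -1.98, 0.29],[0.78, 0.84, -0.12],[-2.86, -3.08, 0.45]] + [[1.08, -1.19, -1.32], [-0.05, 0.06, 0.06], [-1.98, 2.19, 2.43], [-0.22, 0.24, 0.26]] + [[0.11, -0.08, 0.15], [0.32, -0.23, 0.46], [0.07, -0.05, 0.1], [-0.16, 0.11, -0.23]]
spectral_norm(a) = 5.28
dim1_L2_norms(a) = [2.39, 2.79, 4.0, 4.26]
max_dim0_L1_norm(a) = 8.3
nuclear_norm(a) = 10.37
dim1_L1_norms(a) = [3.68, 4.54, 6.52, 6.45]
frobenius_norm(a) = 6.90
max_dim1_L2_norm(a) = 4.26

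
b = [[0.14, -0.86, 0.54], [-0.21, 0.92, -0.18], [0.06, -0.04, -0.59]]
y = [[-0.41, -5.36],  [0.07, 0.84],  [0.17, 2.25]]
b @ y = [[-0.03,-0.26], [0.12,1.49], [-0.13,-1.68]]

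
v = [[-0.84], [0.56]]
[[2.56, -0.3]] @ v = [[-2.32]]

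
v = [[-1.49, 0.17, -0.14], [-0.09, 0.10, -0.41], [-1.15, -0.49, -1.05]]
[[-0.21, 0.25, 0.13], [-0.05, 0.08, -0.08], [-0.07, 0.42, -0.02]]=v @[[0.11, -0.16, -0.12], [-0.22, -0.09, -0.10], [0.05, -0.18, 0.20]]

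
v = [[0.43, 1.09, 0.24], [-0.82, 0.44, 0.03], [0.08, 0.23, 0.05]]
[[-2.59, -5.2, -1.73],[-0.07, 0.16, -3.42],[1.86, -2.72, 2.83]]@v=[[3.01,-5.51,-0.86], [-0.43,-0.79,-0.18], [3.26,1.48,0.51]]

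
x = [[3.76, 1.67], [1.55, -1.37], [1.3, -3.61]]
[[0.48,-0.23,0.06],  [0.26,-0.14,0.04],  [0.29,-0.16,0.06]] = x @ [[0.14, -0.07, 0.02], [-0.03, 0.02, -0.01]]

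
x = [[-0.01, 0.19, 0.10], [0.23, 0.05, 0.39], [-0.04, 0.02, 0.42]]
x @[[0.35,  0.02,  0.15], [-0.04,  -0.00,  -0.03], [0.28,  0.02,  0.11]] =[[0.02, 0.00, 0.00], [0.19, 0.01, 0.08], [0.10, 0.01, 0.04]]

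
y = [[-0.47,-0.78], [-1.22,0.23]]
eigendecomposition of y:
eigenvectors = [[-0.75,0.49],[-0.66,-0.87]]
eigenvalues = [-1.16, 0.92]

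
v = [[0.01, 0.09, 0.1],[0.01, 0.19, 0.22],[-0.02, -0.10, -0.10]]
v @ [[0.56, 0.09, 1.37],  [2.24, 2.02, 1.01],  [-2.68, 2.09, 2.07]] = [[-0.06, 0.39, 0.31],[-0.16, 0.84, 0.66],[0.03, -0.41, -0.34]]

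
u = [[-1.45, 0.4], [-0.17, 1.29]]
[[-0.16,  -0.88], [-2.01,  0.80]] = u @ [[-0.33, 0.81], [-1.60, 0.73]]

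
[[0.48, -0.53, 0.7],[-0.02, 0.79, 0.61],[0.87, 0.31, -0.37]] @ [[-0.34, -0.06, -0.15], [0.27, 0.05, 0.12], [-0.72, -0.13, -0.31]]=[[-0.81, -0.15, -0.35],  [-0.22, -0.04, -0.09],  [0.05, 0.01, 0.02]]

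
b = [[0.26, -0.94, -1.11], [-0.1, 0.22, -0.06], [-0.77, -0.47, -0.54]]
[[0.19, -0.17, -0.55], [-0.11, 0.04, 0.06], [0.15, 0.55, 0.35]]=b@[[-0.06, -0.7, -0.69], [-0.48, -0.12, 0.05], [0.22, 0.09, 0.29]]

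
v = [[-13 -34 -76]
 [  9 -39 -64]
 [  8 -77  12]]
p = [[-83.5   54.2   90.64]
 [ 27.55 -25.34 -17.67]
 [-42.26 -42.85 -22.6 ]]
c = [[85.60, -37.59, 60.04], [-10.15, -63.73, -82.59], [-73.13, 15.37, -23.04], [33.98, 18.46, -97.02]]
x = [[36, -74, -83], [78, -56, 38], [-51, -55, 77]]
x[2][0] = -51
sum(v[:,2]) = -128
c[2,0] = -73.13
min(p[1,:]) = -25.34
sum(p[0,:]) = 61.34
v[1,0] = 9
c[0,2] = 60.04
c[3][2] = -97.02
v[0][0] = -13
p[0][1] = 54.2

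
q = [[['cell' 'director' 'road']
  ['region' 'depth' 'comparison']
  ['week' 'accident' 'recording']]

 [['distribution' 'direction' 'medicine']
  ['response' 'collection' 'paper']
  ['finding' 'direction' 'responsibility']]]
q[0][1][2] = 'comparison'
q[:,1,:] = [['region', 'depth', 'comparison'], ['response', 'collection', 'paper']]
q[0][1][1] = 'depth'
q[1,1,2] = 'paper'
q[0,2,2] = 'recording'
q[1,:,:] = [['distribution', 'direction', 'medicine'], ['response', 'collection', 'paper'], ['finding', 'direction', 'responsibility']]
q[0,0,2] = 'road'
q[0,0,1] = 'director'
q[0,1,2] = 'comparison'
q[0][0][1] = 'director'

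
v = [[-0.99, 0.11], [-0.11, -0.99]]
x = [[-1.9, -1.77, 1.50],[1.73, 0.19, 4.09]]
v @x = [[2.07, 1.77, -1.04], [-1.5, 0.01, -4.21]]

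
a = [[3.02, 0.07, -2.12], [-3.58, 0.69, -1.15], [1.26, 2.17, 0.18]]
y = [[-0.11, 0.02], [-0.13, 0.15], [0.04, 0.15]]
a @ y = [[-0.43, -0.25], [0.26, -0.14], [-0.41, 0.38]]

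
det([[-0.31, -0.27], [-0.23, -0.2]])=-0.000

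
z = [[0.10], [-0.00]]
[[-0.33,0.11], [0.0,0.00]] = z @ [[-3.28, 1.13]]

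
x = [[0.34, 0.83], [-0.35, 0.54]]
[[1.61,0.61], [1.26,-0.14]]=x@[[-0.38, 0.93], [2.09, 0.35]]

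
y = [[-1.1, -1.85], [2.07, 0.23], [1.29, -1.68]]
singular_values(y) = [2.7, 2.49]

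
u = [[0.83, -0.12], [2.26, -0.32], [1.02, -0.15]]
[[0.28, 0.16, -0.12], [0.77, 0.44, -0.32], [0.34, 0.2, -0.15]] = u @ [[0.40, 0.19, 0.05], [0.43, -0.02, 1.36]]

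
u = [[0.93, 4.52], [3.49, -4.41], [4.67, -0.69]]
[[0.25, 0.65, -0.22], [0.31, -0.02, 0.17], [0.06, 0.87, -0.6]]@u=[[1.47, -1.58], [1.01, 1.37], [0.29, -3.15]]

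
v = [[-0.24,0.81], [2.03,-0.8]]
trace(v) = -1.04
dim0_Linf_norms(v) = [2.03, 0.81]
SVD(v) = [[-0.25, 0.97], [0.97, 0.25]] @ diag([2.2489033692045197, 0.6457814150163804]) @ [[0.9, -0.44], [0.44, 0.9]]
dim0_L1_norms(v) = [2.27, 1.61]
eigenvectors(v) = [[0.62, -0.45],[0.79, 0.89]]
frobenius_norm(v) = 2.34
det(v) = -1.45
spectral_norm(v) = 2.25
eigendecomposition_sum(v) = [[0.48, 0.24], [0.61, 0.31]] + [[-0.72, 0.57], [1.42, -1.11]]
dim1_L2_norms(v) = [0.84, 2.18]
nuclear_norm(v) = 2.89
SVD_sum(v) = [[-0.51, 0.25],[1.96, -0.95]] + [[0.27, 0.56], [0.07, 0.15]]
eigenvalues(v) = [0.79, -1.83]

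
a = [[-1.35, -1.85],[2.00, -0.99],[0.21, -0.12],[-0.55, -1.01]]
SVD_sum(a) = [[-1.77, -1.26], [0.86, 0.61], [0.08, 0.06], [-0.84, -0.60]] + [[0.42, -0.59], [1.14, -1.60], [0.13, -0.18], [0.29, -0.41]]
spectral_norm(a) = 2.63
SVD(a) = [[-0.83, -0.34], [0.40, -0.91], [0.04, -0.10], [-0.39, -0.23]] @ diag([2.6292552662535273, 2.166383332856421]) @ [[0.82,0.58],  [-0.58,0.82]]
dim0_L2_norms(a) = [2.48, 2.33]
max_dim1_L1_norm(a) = 3.2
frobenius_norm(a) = 3.41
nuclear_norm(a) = 4.80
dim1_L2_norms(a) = [2.29, 2.23, 0.24, 1.15]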